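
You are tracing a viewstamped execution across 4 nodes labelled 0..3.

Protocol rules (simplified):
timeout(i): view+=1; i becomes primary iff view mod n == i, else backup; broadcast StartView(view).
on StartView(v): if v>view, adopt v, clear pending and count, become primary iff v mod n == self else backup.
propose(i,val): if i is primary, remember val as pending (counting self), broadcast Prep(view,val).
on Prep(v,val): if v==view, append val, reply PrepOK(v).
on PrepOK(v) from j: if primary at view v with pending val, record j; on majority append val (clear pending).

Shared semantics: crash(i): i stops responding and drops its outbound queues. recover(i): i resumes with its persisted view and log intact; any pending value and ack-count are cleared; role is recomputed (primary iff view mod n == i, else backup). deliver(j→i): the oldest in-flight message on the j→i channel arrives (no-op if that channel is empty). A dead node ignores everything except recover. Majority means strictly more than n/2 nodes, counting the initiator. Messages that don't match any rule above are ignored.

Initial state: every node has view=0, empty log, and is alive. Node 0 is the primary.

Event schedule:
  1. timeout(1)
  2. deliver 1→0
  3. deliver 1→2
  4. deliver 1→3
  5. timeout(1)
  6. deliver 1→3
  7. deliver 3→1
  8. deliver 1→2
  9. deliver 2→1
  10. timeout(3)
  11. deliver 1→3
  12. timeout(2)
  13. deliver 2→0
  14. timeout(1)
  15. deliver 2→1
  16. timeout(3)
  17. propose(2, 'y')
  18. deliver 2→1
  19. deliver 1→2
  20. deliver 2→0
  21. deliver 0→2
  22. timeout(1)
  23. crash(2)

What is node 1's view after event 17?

3

1. timeout(1):  <1:prim v1 ->
2. deliver 1→0:  <0:back v1 ->
3. deliver 1→2:  <2:back v1 ->
4. deliver 1→3:  <3:back v1 ->
5. timeout(1):  <1:back v2 ->
6. deliver 1→3:  <3:back v2 ->
7. deliver 3→1:  nop
8. deliver 1→2:  <2:prim v2 ->
9. deliver 2→1:  nop
10. timeout(3):  <3:prim v3 ->
11. deliver 1→3:  nop
12. timeout(2):  <2:back v3 ->
13. deliver 2→0:  <0:back v3 ->
14. timeout(1):  <1:back v3 ->
15. deliver 2→1:  nop
16. timeout(3):  <3:back v4 ->
17. propose(2,'y'):  nop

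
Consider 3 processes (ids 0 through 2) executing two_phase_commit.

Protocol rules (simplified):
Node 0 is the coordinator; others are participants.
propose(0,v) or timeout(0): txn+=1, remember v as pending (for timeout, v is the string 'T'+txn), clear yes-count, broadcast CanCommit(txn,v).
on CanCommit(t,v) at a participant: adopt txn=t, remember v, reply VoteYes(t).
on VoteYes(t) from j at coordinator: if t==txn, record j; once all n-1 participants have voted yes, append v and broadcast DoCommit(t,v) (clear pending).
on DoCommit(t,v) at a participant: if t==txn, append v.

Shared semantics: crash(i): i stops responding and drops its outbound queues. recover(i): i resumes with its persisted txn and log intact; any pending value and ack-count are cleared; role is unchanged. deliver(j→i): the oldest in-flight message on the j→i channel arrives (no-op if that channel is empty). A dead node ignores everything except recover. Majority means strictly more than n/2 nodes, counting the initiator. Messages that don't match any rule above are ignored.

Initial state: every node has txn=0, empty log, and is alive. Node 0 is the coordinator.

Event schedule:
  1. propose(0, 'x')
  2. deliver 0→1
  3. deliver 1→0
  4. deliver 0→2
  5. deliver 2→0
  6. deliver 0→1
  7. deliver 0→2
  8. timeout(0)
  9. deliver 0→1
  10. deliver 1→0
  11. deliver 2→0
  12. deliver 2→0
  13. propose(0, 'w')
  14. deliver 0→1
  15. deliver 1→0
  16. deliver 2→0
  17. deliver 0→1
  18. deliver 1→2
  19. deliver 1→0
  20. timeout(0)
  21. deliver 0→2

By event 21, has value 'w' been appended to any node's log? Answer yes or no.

step 1 propose(0,'x'): 0={coor,t=1,log=-}
step 2 deliver 0→1: 1={part,t=1,log=-}
step 3 deliver 1→0: —
step 4 deliver 0→2: 2={part,t=1,log=-}
step 5 deliver 2→0: 0={coor,t=1,log=x}
step 6 deliver 0→1: 1={part,t=1,log=x}
step 7 deliver 0→2: 2={part,t=1,log=x}
step 8 timeout(0): 0={coor,t=2,log=x}
step 9 deliver 0→1: 1={part,t=2,log=x}
step 10 deliver 1→0: —
step 11 deliver 2→0: —
step 12 deliver 2→0: —
step 13 propose(0,'w'): 0={coor,t=3,log=x}
step 14 deliver 0→1: 1={part,t=3,log=x}
step 15 deliver 1→0: —
step 16 deliver 2→0: —
step 17 deliver 0→1: —
step 18 deliver 1→2: —
step 19 deliver 1→0: —
step 20 timeout(0): 0={coor,t=4,log=x}
step 21 deliver 0→2: 2={part,t=2,log=x}

no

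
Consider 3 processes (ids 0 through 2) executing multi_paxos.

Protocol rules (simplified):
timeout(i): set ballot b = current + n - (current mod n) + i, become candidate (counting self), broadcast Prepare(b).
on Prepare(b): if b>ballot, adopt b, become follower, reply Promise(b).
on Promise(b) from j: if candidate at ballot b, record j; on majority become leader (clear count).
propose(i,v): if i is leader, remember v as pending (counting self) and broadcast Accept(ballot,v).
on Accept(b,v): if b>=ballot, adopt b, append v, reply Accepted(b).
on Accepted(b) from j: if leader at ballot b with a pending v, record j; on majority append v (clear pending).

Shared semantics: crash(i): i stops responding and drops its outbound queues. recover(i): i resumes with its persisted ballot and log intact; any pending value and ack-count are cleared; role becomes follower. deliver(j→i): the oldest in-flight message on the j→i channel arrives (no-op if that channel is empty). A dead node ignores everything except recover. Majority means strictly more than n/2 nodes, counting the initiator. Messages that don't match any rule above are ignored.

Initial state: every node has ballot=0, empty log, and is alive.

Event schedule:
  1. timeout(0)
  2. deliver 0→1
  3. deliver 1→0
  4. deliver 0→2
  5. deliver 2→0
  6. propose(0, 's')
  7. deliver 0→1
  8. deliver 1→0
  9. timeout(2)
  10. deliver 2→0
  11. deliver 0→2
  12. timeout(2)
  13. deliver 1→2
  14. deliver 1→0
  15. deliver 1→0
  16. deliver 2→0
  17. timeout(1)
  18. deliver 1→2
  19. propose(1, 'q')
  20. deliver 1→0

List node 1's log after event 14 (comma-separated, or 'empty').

step 1 timeout(0): 0={cand,b=3,log=-}
step 2 deliver 0→1: 1={foll,b=3,log=-}
step 3 deliver 1→0: 0={lead,b=3,log=-}
step 4 deliver 0→2: 2={foll,b=3,log=-}
step 5 deliver 2→0: —
step 6 propose(0,'s'): —
step 7 deliver 0→1: 1={foll,b=3,log=s}
step 8 deliver 1→0: 0={lead,b=3,log=s}
step 9 timeout(2): 2={cand,b=8,log=-}
step 10 deliver 2→0: 0={foll,b=8,log=s}
step 11 deliver 0→2: —
step 12 timeout(2): 2={cand,b=11,log=-}
step 13 deliver 1→2: —
step 14 deliver 1→0: —

s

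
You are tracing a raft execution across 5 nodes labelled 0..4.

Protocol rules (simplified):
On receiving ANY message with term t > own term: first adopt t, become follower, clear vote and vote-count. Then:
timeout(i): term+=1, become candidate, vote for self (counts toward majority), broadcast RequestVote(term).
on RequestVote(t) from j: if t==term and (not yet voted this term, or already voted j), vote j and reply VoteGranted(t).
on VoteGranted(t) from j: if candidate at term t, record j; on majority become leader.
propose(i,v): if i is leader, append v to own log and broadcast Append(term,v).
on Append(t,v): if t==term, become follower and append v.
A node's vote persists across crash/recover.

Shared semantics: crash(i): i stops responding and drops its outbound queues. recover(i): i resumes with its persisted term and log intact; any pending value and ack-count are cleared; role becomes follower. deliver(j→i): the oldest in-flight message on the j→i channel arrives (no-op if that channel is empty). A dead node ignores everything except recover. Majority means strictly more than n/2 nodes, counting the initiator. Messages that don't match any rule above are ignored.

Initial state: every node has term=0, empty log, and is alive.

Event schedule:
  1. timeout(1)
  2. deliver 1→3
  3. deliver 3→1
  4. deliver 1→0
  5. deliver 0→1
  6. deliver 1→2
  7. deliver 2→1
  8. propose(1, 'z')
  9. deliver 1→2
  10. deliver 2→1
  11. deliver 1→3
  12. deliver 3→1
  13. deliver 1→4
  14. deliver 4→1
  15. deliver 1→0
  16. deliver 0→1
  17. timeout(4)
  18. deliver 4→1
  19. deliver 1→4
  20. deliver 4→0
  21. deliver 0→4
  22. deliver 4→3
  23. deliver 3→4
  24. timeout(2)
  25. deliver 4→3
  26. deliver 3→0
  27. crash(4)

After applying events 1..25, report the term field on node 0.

after 1 — timeout(1): n1:cand/t1/[-]
after 2 — deliver 1→3: n3:foll/t1/[-]
after 3 — deliver 3→1: ·
after 4 — deliver 1→0: n0:foll/t1/[-]
after 5 — deliver 0→1: n1:lead/t1/[-]
after 6 — deliver 1→2: n2:foll/t1/[-]
after 7 — deliver 2→1: ·
after 8 — propose(1,'z'): n1:lead/t1/[z]
after 9 — deliver 1→2: n2:foll/t1/[z]
after 10 — deliver 2→1: ·
after 11 — deliver 1→3: n3:foll/t1/[z]
after 12 — deliver 3→1: ·
after 13 — deliver 1→4: n4:foll/t1/[-]
after 14 — deliver 4→1: ·
after 15 — deliver 1→0: n0:foll/t1/[z]
after 16 — deliver 0→1: ·
after 17 — timeout(4): n4:cand/t2/[-]
after 18 — deliver 4→1: n1:foll/t2/[z]
after 19 — deliver 1→4: ·
after 20 — deliver 4→0: n0:foll/t2/[z]
after 21 — deliver 0→4: ·
after 22 — deliver 4→3: n3:foll/t2/[z]
after 23 — deliver 3→4: n4:lead/t2/[-]
after 24 — timeout(2): n2:cand/t2/[z]
after 25 — deliver 4→3: ·

2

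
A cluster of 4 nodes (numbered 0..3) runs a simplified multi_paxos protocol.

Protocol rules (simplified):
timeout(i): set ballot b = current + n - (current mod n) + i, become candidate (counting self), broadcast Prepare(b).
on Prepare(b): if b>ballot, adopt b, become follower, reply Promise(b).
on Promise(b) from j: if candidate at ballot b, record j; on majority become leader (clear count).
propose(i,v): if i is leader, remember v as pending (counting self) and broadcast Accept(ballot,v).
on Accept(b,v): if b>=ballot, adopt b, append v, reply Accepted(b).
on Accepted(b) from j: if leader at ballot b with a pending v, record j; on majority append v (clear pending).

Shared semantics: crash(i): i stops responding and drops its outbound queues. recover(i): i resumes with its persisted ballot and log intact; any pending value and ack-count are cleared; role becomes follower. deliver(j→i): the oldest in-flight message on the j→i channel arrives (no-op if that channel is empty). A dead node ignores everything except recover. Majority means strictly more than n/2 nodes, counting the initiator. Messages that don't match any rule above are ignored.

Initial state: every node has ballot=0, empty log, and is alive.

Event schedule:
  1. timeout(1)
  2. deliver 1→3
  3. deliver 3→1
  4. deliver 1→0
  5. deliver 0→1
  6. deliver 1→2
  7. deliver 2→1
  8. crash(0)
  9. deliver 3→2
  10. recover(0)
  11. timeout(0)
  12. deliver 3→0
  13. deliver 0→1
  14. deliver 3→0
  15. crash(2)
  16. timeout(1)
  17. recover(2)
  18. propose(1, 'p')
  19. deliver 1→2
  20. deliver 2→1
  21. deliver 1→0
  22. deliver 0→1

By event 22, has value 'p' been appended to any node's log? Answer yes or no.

after 1 — timeout(1): n1:cand/b5/[-]
after 2 — deliver 1→3: n3:foll/b5/[-]
after 3 — deliver 3→1: ·
after 4 — deliver 1→0: n0:foll/b5/[-]
after 5 — deliver 0→1: n1:lead/b5/[-]
after 6 — deliver 1→2: n2:foll/b5/[-]
after 7 — deliver 2→1: ·
after 8 — crash(0): n0:✗foll/b5/[-]
after 9 — deliver 3→2: ·
after 10 — recover(0): n0:foll/b5/[-]
after 11 — timeout(0): n0:cand/b8/[-]
after 12 — deliver 3→0: ·
after 13 — deliver 0→1: n1:foll/b8/[-]
after 14 — deliver 3→0: ·
after 15 — crash(2): n2:✗foll/b5/[-]
after 16 — timeout(1): n1:cand/b13/[-]
after 17 — recover(2): n2:foll/b5/[-]
after 18 — propose(1,'p'): ·
after 19 — deliver 1→2: n2:foll/b13/[-]
after 20 — deliver 2→1: ·
after 21 — deliver 1→0: ·
after 22 — deliver 0→1: ·

no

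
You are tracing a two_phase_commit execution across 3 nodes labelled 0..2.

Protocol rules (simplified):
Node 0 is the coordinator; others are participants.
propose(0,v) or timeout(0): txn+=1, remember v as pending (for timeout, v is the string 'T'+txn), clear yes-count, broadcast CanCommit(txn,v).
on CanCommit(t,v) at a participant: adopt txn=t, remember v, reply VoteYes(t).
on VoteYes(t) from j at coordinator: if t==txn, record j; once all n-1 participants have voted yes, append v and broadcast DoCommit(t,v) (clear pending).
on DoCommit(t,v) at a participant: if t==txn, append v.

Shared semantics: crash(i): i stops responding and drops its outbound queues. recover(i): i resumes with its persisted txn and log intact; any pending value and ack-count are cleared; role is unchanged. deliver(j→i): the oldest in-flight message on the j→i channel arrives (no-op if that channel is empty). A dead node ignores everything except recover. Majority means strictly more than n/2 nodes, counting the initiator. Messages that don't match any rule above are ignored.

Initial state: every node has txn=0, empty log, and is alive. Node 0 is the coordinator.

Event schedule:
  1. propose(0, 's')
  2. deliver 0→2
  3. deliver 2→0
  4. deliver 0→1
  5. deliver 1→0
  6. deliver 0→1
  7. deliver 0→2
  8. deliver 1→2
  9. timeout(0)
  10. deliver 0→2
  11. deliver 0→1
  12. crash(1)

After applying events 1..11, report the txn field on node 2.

2

[1] propose(0,'s') → N0(coor t1 [-])
[2] deliver 0→2 → N2(part t1 [-])
[3] deliver 2→0 → ∅
[4] deliver 0→1 → N1(part t1 [-])
[5] deliver 1→0 → N0(coor t1 [s])
[6] deliver 0→1 → N1(part t1 [s])
[7] deliver 0→2 → N2(part t1 [s])
[8] deliver 1→2 → ∅
[9] timeout(0) → N0(coor t2 [s])
[10] deliver 0→2 → N2(part t2 [s])
[11] deliver 0→1 → N1(part t2 [s])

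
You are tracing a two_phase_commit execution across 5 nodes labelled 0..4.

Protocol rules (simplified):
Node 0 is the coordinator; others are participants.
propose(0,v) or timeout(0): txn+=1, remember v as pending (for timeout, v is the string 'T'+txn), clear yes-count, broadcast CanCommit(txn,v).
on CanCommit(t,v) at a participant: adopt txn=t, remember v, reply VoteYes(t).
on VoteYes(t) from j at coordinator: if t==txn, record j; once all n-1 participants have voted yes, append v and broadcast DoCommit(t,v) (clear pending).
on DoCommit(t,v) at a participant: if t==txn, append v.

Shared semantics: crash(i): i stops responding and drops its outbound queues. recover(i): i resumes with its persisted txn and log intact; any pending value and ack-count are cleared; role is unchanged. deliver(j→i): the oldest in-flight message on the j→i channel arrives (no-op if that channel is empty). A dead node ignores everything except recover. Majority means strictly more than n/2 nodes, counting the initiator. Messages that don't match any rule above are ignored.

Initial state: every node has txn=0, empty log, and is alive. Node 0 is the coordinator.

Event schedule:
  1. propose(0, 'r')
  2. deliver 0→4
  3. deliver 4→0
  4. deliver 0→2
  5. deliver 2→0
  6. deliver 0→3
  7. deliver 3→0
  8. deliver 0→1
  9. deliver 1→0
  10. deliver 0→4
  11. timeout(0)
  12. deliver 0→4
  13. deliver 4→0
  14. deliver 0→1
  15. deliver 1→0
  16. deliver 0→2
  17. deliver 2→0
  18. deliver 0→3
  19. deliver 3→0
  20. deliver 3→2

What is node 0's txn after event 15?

1. propose(0,'r'):  <0:coor t1 ->
2. deliver 0→4:  <4:part t1 ->
3. deliver 4→0:  nop
4. deliver 0→2:  <2:part t1 ->
5. deliver 2→0:  nop
6. deliver 0→3:  <3:part t1 ->
7. deliver 3→0:  nop
8. deliver 0→1:  <1:part t1 ->
9. deliver 1→0:  <0:coor t1 r>
10. deliver 0→4:  <4:part t1 r>
11. timeout(0):  <0:coor t2 r>
12. deliver 0→4:  <4:part t2 r>
13. deliver 4→0:  nop
14. deliver 0→1:  <1:part t1 r>
15. deliver 1→0:  nop

2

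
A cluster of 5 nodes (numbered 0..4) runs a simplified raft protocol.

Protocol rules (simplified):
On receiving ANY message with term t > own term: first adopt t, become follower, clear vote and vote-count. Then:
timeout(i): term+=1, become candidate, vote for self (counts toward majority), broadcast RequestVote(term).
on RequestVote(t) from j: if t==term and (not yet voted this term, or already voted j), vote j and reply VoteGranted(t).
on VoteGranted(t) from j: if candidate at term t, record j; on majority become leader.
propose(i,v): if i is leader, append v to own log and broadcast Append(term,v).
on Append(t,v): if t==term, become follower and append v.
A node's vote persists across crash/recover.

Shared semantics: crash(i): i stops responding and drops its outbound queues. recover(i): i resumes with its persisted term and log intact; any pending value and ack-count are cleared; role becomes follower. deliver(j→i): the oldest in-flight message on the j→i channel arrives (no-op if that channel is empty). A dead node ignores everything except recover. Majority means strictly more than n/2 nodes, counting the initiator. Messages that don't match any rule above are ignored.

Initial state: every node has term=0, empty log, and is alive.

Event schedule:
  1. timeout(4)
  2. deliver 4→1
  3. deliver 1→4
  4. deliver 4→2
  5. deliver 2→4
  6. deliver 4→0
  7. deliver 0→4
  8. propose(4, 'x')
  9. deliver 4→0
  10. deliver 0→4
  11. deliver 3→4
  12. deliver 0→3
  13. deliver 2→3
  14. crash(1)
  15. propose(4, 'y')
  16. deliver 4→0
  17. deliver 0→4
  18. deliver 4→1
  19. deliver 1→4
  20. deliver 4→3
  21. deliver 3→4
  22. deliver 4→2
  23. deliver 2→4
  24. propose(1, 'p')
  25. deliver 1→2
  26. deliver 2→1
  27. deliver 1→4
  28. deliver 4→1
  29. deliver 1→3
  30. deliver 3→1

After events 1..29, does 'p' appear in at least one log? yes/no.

no

1. timeout(4):  <4:cand t1 ->
2. deliver 4→1:  <1:foll t1 ->
3. deliver 1→4:  nop
4. deliver 4→2:  <2:foll t1 ->
5. deliver 2→4:  <4:lead t1 ->
6. deliver 4→0:  <0:foll t1 ->
7. deliver 0→4:  nop
8. propose(4,'x'):  <4:lead t1 x>
9. deliver 4→0:  <0:foll t1 x>
10. deliver 0→4:  nop
11. deliver 3→4:  nop
12. deliver 0→3:  nop
13. deliver 2→3:  nop
14. crash(1):  <1:✗foll t1 ->
15. propose(4,'y'):  <4:lead t1 x,y>
16. deliver 4→0:  <0:foll t1 x,y>
17. deliver 0→4:  nop
18. deliver 4→1:  nop
19. deliver 1→4:  nop
20. deliver 4→3:  <3:foll t1 ->
21. deliver 3→4:  nop
22. deliver 4→2:  <2:foll t1 x>
23. deliver 2→4:  nop
24. propose(1,'p'):  nop
25. deliver 1→2:  nop
26. deliver 2→1:  nop
27. deliver 1→4:  nop
28. deliver 4→1:  nop
29. deliver 1→3:  nop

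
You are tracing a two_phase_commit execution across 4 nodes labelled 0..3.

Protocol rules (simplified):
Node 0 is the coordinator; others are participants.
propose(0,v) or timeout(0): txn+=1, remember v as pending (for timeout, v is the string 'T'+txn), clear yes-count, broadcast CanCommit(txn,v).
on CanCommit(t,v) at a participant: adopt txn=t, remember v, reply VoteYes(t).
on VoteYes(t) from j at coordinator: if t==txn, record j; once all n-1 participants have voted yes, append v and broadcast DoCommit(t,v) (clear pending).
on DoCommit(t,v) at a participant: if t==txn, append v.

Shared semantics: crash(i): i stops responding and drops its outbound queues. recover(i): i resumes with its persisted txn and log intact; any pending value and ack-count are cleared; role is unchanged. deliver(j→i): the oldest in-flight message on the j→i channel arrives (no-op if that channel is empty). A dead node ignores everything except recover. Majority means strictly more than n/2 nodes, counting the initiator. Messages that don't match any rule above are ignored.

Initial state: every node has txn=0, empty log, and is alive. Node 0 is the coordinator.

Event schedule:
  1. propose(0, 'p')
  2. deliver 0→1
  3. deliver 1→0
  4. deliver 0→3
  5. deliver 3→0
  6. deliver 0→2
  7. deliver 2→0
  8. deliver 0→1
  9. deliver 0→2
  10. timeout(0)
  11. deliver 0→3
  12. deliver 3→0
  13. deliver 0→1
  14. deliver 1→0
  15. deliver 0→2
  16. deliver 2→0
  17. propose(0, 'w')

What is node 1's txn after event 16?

1. propose(0,'p'):  <0:coor t1 ->
2. deliver 0→1:  <1:part t1 ->
3. deliver 1→0:  nop
4. deliver 0→3:  <3:part t1 ->
5. deliver 3→0:  nop
6. deliver 0→2:  <2:part t1 ->
7. deliver 2→0:  <0:coor t1 p>
8. deliver 0→1:  <1:part t1 p>
9. deliver 0→2:  <2:part t1 p>
10. timeout(0):  <0:coor t2 p>
11. deliver 0→3:  <3:part t1 p>
12. deliver 3→0:  nop
13. deliver 0→1:  <1:part t2 p>
14. deliver 1→0:  nop
15. deliver 0→2:  <2:part t2 p>
16. deliver 2→0:  nop

2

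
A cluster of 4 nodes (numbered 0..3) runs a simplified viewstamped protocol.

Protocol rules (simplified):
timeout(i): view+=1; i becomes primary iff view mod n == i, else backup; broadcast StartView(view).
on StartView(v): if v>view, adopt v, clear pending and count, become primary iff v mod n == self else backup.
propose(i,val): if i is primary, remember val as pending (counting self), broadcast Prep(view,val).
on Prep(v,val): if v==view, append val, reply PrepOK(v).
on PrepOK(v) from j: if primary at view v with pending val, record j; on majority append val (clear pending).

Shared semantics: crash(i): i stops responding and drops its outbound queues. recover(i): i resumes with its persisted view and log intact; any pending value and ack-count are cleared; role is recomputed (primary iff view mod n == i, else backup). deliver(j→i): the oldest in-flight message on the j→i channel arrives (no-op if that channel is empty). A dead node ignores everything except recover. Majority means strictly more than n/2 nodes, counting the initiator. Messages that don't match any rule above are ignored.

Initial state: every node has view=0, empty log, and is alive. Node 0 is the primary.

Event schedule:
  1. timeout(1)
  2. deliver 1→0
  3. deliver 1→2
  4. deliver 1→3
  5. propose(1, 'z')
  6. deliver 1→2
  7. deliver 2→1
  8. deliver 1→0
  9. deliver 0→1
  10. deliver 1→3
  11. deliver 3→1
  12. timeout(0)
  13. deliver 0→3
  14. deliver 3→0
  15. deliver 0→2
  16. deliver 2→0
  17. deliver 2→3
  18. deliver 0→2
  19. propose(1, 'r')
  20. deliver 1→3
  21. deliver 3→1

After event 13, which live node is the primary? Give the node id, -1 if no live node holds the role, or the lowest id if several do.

1

step 1 timeout(1): 1={prim,v=1,log=-}
step 2 deliver 1→0: 0={back,v=1,log=-}
step 3 deliver 1→2: 2={back,v=1,log=-}
step 4 deliver 1→3: 3={back,v=1,log=-}
step 5 propose(1,'z'): —
step 6 deliver 1→2: 2={back,v=1,log=z}
step 7 deliver 2→1: —
step 8 deliver 1→0: 0={back,v=1,log=z}
step 9 deliver 0→1: 1={prim,v=1,log=z}
step 10 deliver 1→3: 3={back,v=1,log=z}
step 11 deliver 3→1: —
step 12 timeout(0): 0={back,v=2,log=z}
step 13 deliver 0→3: 3={back,v=2,log=z}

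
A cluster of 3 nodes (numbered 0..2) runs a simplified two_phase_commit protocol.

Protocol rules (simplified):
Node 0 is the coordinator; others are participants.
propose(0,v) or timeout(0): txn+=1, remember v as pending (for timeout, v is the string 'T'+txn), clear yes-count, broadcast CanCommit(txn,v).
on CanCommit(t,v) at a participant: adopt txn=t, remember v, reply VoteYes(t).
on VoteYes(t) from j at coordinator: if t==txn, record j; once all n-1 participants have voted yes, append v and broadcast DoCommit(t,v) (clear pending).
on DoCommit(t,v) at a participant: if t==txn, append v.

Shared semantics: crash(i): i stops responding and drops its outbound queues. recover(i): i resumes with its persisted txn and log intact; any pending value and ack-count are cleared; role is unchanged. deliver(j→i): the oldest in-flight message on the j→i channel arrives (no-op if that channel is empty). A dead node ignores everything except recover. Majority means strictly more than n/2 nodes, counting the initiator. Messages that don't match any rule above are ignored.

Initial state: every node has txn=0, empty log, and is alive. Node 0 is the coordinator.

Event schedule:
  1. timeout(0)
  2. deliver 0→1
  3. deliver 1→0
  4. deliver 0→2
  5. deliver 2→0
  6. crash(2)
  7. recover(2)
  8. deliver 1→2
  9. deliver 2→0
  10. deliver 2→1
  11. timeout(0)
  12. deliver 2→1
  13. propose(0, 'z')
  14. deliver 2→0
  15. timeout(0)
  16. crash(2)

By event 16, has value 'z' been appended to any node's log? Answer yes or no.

no

after 1 — timeout(0): n0:coor/t1/[-]
after 2 — deliver 0→1: n1:part/t1/[-]
after 3 — deliver 1→0: ·
after 4 — deliver 0→2: n2:part/t1/[-]
after 5 — deliver 2→0: n0:coor/t1/[T1]
after 6 — crash(2): n2:✗part/t1/[-]
after 7 — recover(2): n2:part/t1/[-]
after 8 — deliver 1→2: ·
after 9 — deliver 2→0: ·
after 10 — deliver 2→1: ·
after 11 — timeout(0): n0:coor/t2/[T1]
after 12 — deliver 2→1: ·
after 13 — propose(0,'z'): n0:coor/t3/[T1]
after 14 — deliver 2→0: ·
after 15 — timeout(0): n0:coor/t4/[T1]
after 16 — crash(2): n2:✗part/t1/[-]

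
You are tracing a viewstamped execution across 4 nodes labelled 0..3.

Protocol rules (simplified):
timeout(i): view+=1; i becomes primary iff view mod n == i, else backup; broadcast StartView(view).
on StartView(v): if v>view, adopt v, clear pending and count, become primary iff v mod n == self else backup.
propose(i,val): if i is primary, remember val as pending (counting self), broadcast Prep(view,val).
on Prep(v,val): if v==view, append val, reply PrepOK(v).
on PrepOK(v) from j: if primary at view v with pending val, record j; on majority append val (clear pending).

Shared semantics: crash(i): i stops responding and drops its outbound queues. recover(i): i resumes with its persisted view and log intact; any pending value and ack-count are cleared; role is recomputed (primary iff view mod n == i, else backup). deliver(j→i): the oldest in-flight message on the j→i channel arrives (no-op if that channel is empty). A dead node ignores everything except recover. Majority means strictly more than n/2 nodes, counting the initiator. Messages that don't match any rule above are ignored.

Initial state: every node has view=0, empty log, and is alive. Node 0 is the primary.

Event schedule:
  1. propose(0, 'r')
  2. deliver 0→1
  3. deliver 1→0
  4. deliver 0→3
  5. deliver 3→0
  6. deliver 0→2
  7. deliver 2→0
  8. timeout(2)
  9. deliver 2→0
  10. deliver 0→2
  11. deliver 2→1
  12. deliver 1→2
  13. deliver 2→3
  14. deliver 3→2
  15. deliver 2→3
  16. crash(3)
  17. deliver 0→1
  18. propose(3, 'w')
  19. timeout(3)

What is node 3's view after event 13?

1

[1] propose(0,'r') → ∅
[2] deliver 0→1 → N1(back v0 [r])
[3] deliver 1→0 → ∅
[4] deliver 0→3 → N3(back v0 [r])
[5] deliver 3→0 → N0(prim v0 [r])
[6] deliver 0→2 → N2(back v0 [r])
[7] deliver 2→0 → ∅
[8] timeout(2) → N2(back v1 [r])
[9] deliver 2→0 → N0(back v1 [r])
[10] deliver 0→2 → ∅
[11] deliver 2→1 → N1(prim v1 [r])
[12] deliver 1→2 → ∅
[13] deliver 2→3 → N3(back v1 [r])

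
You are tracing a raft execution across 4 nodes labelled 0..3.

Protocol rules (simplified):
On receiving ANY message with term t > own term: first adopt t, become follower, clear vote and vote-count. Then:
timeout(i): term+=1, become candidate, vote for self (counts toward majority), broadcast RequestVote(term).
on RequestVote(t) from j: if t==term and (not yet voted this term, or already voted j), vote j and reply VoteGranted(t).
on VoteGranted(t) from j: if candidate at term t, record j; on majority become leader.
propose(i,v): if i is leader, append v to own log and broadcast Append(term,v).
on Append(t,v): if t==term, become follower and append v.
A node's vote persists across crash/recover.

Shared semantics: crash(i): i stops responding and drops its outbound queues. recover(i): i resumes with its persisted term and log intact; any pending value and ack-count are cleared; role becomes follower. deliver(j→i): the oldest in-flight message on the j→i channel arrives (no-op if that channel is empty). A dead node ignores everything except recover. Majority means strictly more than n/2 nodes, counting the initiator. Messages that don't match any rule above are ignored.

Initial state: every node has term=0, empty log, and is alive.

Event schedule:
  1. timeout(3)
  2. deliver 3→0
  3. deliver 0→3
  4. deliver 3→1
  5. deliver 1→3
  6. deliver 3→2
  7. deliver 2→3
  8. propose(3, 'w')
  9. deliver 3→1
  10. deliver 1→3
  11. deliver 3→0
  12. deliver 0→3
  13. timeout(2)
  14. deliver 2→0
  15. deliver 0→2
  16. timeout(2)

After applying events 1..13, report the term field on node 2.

2

after 1 — timeout(3): n3:cand/t1/[-]
after 2 — deliver 3→0: n0:foll/t1/[-]
after 3 — deliver 0→3: ·
after 4 — deliver 3→1: n1:foll/t1/[-]
after 5 — deliver 1→3: n3:lead/t1/[-]
after 6 — deliver 3→2: n2:foll/t1/[-]
after 7 — deliver 2→3: ·
after 8 — propose(3,'w'): n3:lead/t1/[w]
after 9 — deliver 3→1: n1:foll/t1/[w]
after 10 — deliver 1→3: ·
after 11 — deliver 3→0: n0:foll/t1/[w]
after 12 — deliver 0→3: ·
after 13 — timeout(2): n2:cand/t2/[-]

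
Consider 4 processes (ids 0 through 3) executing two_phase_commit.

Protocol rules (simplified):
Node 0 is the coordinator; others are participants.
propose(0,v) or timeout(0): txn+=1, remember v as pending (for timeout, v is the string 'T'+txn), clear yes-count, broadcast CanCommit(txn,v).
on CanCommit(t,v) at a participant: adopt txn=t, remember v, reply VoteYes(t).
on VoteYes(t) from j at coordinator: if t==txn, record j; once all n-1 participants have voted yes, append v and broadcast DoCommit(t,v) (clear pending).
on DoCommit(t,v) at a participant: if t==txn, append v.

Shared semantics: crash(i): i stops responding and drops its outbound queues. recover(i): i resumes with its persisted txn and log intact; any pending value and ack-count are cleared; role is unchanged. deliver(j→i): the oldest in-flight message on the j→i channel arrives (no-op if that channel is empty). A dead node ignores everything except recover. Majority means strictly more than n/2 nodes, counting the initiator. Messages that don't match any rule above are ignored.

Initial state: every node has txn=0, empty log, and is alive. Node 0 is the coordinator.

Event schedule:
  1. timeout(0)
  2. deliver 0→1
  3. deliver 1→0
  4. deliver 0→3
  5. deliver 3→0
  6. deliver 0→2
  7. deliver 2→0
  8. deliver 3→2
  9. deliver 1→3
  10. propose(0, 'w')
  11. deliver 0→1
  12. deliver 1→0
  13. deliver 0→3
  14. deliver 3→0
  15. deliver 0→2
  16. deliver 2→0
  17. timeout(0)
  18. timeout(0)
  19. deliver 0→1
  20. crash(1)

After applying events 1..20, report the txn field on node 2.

1

[1] timeout(0) → N0(coor t1 [-])
[2] deliver 0→1 → N1(part t1 [-])
[3] deliver 1→0 → ∅
[4] deliver 0→3 → N3(part t1 [-])
[5] deliver 3→0 → ∅
[6] deliver 0→2 → N2(part t1 [-])
[7] deliver 2→0 → N0(coor t1 [T1])
[8] deliver 3→2 → ∅
[9] deliver 1→3 → ∅
[10] propose(0,'w') → N0(coor t2 [T1])
[11] deliver 0→1 → N1(part t1 [T1])
[12] deliver 1→0 → ∅
[13] deliver 0→3 → N3(part t1 [T1])
[14] deliver 3→0 → ∅
[15] deliver 0→2 → N2(part t1 [T1])
[16] deliver 2→0 → ∅
[17] timeout(0) → N0(coor t3 [T1])
[18] timeout(0) → N0(coor t4 [T1])
[19] deliver 0→1 → N1(part t2 [T1])
[20] crash(1) → N1(✗part t2 [T1])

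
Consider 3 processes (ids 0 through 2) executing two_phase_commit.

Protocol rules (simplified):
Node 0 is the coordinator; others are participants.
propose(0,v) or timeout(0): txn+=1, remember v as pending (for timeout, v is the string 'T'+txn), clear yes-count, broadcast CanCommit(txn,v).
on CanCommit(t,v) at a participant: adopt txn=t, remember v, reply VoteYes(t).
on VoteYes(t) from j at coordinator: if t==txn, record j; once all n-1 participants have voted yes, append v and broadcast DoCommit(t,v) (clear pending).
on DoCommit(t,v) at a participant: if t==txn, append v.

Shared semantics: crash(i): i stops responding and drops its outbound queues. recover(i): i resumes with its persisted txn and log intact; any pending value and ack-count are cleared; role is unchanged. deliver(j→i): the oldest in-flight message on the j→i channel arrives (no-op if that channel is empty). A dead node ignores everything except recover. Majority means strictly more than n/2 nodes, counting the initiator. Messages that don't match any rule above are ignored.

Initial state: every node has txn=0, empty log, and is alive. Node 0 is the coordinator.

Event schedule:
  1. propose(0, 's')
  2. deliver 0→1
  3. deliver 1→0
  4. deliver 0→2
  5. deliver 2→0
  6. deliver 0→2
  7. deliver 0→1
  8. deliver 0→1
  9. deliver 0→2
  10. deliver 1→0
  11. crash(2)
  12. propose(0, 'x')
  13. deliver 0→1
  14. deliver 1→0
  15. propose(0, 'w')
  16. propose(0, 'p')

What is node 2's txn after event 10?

1

after 1 — propose(0,'s'): n0:coor/t1/[-]
after 2 — deliver 0→1: n1:part/t1/[-]
after 3 — deliver 1→0: ·
after 4 — deliver 0→2: n2:part/t1/[-]
after 5 — deliver 2→0: n0:coor/t1/[s]
after 6 — deliver 0→2: n2:part/t1/[s]
after 7 — deliver 0→1: n1:part/t1/[s]
after 8 — deliver 0→1: ·
after 9 — deliver 0→2: ·
after 10 — deliver 1→0: ·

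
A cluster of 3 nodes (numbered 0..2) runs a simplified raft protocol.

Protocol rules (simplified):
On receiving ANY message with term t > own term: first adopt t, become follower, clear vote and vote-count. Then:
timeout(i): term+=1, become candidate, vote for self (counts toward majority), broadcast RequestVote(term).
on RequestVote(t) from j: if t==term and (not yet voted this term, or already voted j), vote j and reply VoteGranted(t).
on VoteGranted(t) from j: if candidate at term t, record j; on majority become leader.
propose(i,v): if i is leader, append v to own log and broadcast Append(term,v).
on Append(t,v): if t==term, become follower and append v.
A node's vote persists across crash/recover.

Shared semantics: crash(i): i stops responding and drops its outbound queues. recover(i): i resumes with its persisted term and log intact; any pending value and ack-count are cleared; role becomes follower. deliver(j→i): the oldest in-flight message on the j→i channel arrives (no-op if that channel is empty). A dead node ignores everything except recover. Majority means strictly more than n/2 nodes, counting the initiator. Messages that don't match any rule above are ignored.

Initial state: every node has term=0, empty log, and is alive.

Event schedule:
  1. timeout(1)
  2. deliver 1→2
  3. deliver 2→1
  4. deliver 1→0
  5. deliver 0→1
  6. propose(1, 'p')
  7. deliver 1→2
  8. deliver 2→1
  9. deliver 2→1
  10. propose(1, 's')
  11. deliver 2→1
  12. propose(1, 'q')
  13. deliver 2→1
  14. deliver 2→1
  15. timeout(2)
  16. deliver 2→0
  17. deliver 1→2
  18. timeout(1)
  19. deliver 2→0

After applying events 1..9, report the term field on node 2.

1

step 1 timeout(1): 1={cand,t=1,log=-}
step 2 deliver 1→2: 2={foll,t=1,log=-}
step 3 deliver 2→1: 1={lead,t=1,log=-}
step 4 deliver 1→0: 0={foll,t=1,log=-}
step 5 deliver 0→1: —
step 6 propose(1,'p'): 1={lead,t=1,log=p}
step 7 deliver 1→2: 2={foll,t=1,log=p}
step 8 deliver 2→1: —
step 9 deliver 2→1: —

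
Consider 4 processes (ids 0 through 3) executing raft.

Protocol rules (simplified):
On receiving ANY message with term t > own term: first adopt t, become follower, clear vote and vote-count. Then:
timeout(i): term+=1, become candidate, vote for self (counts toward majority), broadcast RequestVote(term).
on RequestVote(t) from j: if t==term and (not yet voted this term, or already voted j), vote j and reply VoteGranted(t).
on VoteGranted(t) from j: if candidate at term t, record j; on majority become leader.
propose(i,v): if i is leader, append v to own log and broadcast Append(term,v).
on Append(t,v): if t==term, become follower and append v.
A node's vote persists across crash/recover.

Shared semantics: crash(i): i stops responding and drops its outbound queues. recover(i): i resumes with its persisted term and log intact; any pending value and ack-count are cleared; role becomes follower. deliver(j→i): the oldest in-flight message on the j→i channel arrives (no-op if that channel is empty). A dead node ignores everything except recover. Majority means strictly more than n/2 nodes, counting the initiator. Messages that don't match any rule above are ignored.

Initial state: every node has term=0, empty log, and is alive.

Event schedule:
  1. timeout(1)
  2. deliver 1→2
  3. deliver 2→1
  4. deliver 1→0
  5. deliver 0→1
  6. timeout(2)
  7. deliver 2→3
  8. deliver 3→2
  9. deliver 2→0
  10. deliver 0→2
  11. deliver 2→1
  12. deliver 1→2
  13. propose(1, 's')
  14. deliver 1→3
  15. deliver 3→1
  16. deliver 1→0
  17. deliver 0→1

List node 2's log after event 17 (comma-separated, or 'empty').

empty

e1 timeout(1): 1[cand,t=1,-]
e2 deliver 1→2: 2[foll,t=1,-]
e3 deliver 2→1: ·
e4 deliver 1→0: 0[foll,t=1,-]
e5 deliver 0→1: 1[lead,t=1,-]
e6 timeout(2): 2[cand,t=2,-]
e7 deliver 2→3: 3[foll,t=2,-]
e8 deliver 3→2: ·
e9 deliver 2→0: 0[foll,t=2,-]
e10 deliver 0→2: 2[lead,t=2,-]
e11 deliver 2→1: 1[foll,t=2,-]
e12 deliver 1→2: ·
e13 propose(1,'s'): ·
e14 deliver 1→3: ·
e15 deliver 3→1: ·
e16 deliver 1→0: ·
e17 deliver 0→1: ·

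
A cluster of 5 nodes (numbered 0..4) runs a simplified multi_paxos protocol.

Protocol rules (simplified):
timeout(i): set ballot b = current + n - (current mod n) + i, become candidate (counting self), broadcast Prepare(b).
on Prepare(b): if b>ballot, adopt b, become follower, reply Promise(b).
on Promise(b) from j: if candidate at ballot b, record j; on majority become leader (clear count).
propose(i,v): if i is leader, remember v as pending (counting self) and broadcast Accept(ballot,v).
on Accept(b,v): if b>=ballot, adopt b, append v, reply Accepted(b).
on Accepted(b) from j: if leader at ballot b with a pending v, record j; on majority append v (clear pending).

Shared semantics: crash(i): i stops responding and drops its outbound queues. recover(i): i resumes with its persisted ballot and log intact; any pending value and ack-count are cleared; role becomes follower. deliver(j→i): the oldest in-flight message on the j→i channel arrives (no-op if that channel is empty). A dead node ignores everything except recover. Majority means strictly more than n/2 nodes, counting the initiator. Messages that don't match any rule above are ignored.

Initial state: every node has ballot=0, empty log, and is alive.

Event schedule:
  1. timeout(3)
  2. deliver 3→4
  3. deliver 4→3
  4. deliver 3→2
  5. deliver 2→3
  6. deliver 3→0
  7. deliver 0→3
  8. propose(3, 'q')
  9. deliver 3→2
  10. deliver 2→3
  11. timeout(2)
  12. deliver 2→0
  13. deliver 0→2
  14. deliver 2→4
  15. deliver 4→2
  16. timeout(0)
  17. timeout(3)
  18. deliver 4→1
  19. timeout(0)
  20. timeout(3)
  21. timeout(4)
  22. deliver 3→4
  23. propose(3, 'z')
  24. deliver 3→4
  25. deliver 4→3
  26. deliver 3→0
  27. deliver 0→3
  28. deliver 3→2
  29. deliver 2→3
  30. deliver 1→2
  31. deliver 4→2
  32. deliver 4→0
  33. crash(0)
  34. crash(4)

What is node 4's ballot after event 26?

19

after 1 — timeout(3): n3:cand/b8/[-]
after 2 — deliver 3→4: n4:foll/b8/[-]
after 3 — deliver 4→3: ·
after 4 — deliver 3→2: n2:foll/b8/[-]
after 5 — deliver 2→3: n3:lead/b8/[-]
after 6 — deliver 3→0: n0:foll/b8/[-]
after 7 — deliver 0→3: ·
after 8 — propose(3,'q'): ·
after 9 — deliver 3→2: n2:foll/b8/[q]
after 10 — deliver 2→3: ·
after 11 — timeout(2): n2:cand/b12/[q]
after 12 — deliver 2→0: n0:foll/b12/[-]
after 13 — deliver 0→2: ·
after 14 — deliver 2→4: n4:foll/b12/[-]
after 15 — deliver 4→2: n2:lead/b12/[q]
after 16 — timeout(0): n0:cand/b15/[-]
after 17 — timeout(3): n3:cand/b13/[-]
after 18 — deliver 4→1: ·
after 19 — timeout(0): n0:cand/b20/[-]
after 20 — timeout(3): n3:cand/b18/[-]
after 21 — timeout(4): n4:cand/b19/[-]
after 22 — deliver 3→4: ·
after 23 — propose(3,'z'): ·
after 24 — deliver 3→4: ·
after 25 — deliver 4→3: n3:foll/b19/[-]
after 26 — deliver 3→0: ·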